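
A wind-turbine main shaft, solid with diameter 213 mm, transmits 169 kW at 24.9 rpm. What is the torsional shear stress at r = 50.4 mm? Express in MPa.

ω = 2π·24.9/60 = 2.608 rad/s, so T = P/ω = 169×10³ / 2.608 = 64810 N·m.
J = πd⁴/32 = π(0.213)⁴/32 = 2.021×10^-4 m⁴.
Shear stress varies linearly with radius: τ = T·r/J = 64810 × 0.0504 / 2.021×10^-4 = 1.616×10^7 Pa.

16.2 MPa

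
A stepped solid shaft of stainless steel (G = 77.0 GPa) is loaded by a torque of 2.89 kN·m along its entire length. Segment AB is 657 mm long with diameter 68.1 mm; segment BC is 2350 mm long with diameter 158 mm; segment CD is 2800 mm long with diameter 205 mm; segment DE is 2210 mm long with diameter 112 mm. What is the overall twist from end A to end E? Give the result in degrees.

1.09°

J_AB = π(0.0681)⁴/32 = 2.11×10^-6 m⁴; J_BC = π(0.158)⁴/32 = 6.12×10^-5 m⁴; J_CD = π(0.205)⁴/32 = 1.73×10^-4 m⁴; J_DE = π(0.112)⁴/32 = 1.54×10^-5 m⁴.
θ = (T/G)·Σ L_i/J_i = (2890/77.0×10⁹)·(0.657/2.11×10^-6 + 2.35/6.12×10^-5 + 2.80/1.73×10^-4 + 2.21/1.54×10^-5) = 0.01910 rad.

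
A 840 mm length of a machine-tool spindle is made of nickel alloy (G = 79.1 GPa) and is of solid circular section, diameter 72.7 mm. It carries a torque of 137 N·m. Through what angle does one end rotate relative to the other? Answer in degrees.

J = πd⁴/32 = π(0.0727)⁴/32 = 2.742×10^-6 m⁴.
θ = T·L/(G·J) = 137.0 × 0.840 / (79.1×10⁹ × 2.742×10^-6) = 5.305×10^-4 rad.

0.0304°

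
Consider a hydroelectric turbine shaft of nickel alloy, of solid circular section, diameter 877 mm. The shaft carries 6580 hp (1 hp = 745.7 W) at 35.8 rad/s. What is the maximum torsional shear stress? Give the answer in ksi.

ω = 35.8 rad/s, so T = P/ω = 6580×745.7 / 35.80 = 137100 N·m.
J = πd⁴/32 = π(0.877)⁴/32 = 0.05808 m⁴.
τ_max = T·r/J = 137100 × 0.439 / 0.05808 = 1.035×10^6 Pa.

0.150 ksi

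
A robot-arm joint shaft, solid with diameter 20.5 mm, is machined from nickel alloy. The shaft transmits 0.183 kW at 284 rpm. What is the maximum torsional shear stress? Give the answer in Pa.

ω = 2π·284/60 = 29.74 rad/s, so T = P/ω = 0.183×10³ / 29.74 = 6.153 N·m.
J = πd⁴/32 = π(0.0205)⁴/32 = 1.734×10^-8 m⁴.
τ_max = T·r/J = 6.153 × 0.0103 / 1.734×10^-8 = 3.638×10^6 Pa.

3.64e6 Pa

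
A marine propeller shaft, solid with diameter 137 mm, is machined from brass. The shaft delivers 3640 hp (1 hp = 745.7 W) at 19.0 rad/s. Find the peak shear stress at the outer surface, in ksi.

41.0 ksi

ω = 19.0 rad/s, so T = P/ω = 3640×745.7 / 19.00 = 142900 N·m.
J = πd⁴/32 = π(0.137)⁴/32 = 3.458×10^-5 m⁴.
τ_max = T·r/J = 142900 × 0.0685 / 3.458×10^-5 = 2.830×10^8 Pa.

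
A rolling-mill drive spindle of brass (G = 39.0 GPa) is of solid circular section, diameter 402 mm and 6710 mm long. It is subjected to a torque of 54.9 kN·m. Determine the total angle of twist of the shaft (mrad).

J = πd⁴/32 = π(0.402)⁴/32 = 2.564×10^-3 m⁴.
θ = T·L/(G·J) = 54900 × 6.71 / (39.0×10⁹ × 2.564×10^-3) = 3.684×10^-3 rad.

3.68 mrad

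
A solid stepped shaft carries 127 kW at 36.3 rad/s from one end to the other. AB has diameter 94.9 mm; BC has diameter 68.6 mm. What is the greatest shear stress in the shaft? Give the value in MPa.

55.2 MPa

ω = 36.3 rad/s, so T = P/ω = 127×10³ / 36.30 = 3499 N·m.
Under the same torque, τ_max = 16T/(πd³) is largest where d is smallest — segment BC (d = 68.6 mm).
τ_max = 16·3499/(π·(0.0686)³) = 5.519×10^7 Pa.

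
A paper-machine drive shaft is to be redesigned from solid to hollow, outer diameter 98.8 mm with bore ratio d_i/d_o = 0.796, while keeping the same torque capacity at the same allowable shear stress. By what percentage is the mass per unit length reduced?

48.4 %

Equal τ_max and T ⇒ the solid shaft needs d_s³ = d_o³(1−k⁴), so d_s = 98.8·(1−0.796⁴)^(1/3) = 83.26 mm.
Area ratio A_h/A_s = d_o²(1−k²)/d_s² = (1−k²)/(1−k⁴)^(2/3) = 0.5159.
Mass saving = 1 − 0.5159 = 48.4 %.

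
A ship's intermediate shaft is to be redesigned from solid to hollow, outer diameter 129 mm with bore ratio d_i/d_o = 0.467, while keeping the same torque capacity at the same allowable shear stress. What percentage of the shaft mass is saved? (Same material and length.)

Equal τ_max and T ⇒ the solid shaft needs d_s³ = d_o³(1−k⁴), so d_s = 129·(1−0.467⁴)^(1/3) = 126.9 mm.
Area ratio A_h/A_s = d_o²(1−k²)/d_s² = (1−k²)/(1−k⁴)^(2/3) = 0.8077.
Mass saving = 1 − 0.8077 = 19.2 %.

19.2 %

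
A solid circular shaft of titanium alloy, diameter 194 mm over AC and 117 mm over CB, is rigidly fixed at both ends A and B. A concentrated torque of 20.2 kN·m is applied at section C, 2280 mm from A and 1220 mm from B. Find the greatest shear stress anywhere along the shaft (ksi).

1.85 ksi

Compatibility: T_A·a/J_AC = T_B·b/J_CB with T_A + T_B = T₀.
J_AC = 1.39×10^-4 m⁴, J_CB = 1.84×10^-5 m⁴, so T_A = T₀·(J_AC/a)/((J_AC/a)+(J_CB/b)) = 16200 N·m, T_B = 4004 N·m.
τ in each portion: τ_AC = 1.13×10^7 Pa, τ_CB = 1.27×10^7 Pa; maximum is in CB.
τ_max = T_CB·r/J = 4004·0.0585/1.84×10^-5 = 1.273×10^7 Pa.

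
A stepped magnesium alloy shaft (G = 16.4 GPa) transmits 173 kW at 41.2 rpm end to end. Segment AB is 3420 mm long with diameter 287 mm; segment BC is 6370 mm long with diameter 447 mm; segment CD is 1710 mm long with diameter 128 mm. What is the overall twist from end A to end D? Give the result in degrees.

10.0°

ω = 2π·41.2/60 = 4.314 rad/s, so T = P/ω = 173×10³ / 4.314 = 40100 N·m.
J_AB = π(0.287)⁴/32 = 6.66×10^-4 m⁴; J_BC = π(0.447)⁴/32 = 3.92×10^-3 m⁴; J_CD = π(0.128)⁴/32 = 2.64×10^-5 m⁴.
θ = (T/G)·Σ L_i/J_i = (40100/16.4×10⁹)·(3.42/6.66×10^-4 + 6.37/3.92×10^-3 + 1.71/2.64×10^-5) = 0.1752 rad.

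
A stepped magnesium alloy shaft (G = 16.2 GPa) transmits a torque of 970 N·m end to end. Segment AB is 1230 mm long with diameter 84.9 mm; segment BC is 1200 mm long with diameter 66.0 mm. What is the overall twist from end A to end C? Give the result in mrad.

J_AB = π(0.0849)⁴/32 = 5.10×10^-6 m⁴; J_BC = π(0.0660)⁴/32 = 1.86×10^-6 m⁴.
θ = (T/G)·Σ L_i/J_i = (970.0/16.2×10⁹)·(1.23/5.10×10^-6 + 1.20/1.86×10^-6) = 0.05301 rad.

53.0 mrad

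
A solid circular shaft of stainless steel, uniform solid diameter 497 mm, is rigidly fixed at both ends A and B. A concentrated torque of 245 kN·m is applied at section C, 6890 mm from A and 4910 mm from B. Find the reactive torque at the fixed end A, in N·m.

With uniform GJ and both ends fixed, compatibility θ_AC = θ_CB gives T_A·a = T_B·b, together with T_A + T_B = T₀.
T_A = T₀·b/(a+b) = 245000·4910/11800 = 101900 N·m; T_B = 143100 N·m.

102000 N·m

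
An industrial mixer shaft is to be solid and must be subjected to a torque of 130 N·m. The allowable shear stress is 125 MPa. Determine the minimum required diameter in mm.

For a solid shaft τ_max = 16T/(πd³), so d = (16T/(π τ_allow))^(1/3) = (16·130.0/(π·1.25×10^8))^(1/3) = 0.01743 m.

17.4 mm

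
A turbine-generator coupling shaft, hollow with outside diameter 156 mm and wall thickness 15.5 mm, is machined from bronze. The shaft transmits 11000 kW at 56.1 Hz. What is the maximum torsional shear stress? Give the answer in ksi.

ω = 2π·56.1 = 352.5 rad/s, so T = P/ω = 11000×10³ / 352.5 = 31210 N·m.
J = π(d_o⁴ − d_i⁴)/32 = π(0.156⁴ − 0.125⁴)/32 = 3.417×10^-5 m⁴.
τ_max = T·r/J = 31210 × 0.0780 / 3.417×10^-5 = 7.123×10^7 Pa.

10.3 ksi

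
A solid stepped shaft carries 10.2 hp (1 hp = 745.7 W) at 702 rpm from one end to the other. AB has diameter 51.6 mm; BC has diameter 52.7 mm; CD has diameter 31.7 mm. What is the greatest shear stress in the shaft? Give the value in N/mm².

ω = 2π·702/60 = 73.51 rad/s, so T = P/ω = 10.2×745.7 / 73.51 = 103.5 N·m.
Under the same torque, τ_max = 16T/(πd³) is largest where d is smallest — segment CD (d = 31.7 mm).
τ_max = 16·103.5/(π·(0.0317)³) = 1.654×10^7 Pa.

16.5 N/mm²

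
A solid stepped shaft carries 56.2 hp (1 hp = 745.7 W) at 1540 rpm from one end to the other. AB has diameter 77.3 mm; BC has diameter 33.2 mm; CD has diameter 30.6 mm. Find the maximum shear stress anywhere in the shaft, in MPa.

ω = 2π·1540/60 = 161.3 rad/s, so T = P/ω = 56.2×745.7 / 161.3 = 259.9 N·m.
Under the same torque, τ_max = 16T/(πd³) is largest where d is smallest — segment CD (d = 30.6 mm).
τ_max = 16·259.9/(π·(0.0306)³) = 4.619×10^7 Pa.

46.2 MPa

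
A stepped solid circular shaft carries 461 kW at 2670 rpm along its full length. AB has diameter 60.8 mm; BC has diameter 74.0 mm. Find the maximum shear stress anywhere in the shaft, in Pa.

ω = 2π·2670/60 = 279.6 rad/s, so T = P/ω = 461×10³ / 279.6 = 1649 N·m.
Under the same torque, τ_max = 16T/(πd³) is largest where d is smallest — segment AB (d = 60.8 mm).
τ_max = 16·1649/(π·(0.0608)³) = 3.736×10^7 Pa.

3.74e7 Pa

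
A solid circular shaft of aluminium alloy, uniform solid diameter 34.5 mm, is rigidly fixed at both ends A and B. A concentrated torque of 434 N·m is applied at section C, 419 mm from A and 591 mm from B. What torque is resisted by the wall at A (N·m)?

254 N·m

With uniform GJ and both ends fixed, compatibility θ_AC = θ_CB gives T_A·a = T_B·b, together with T_A + T_B = T₀.
T_A = T₀·b/(a+b) = 434.0·591/1010 = 254.0 N·m; T_B = 180.0 N·m.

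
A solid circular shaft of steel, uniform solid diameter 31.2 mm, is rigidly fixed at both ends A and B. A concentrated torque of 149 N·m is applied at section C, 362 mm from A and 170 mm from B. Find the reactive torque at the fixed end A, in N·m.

With uniform GJ and both ends fixed, compatibility θ_AC = θ_CB gives T_A·a = T_B·b, together with T_A + T_B = T₀.
T_A = T₀·b/(a+b) = 149.0·170/532.0 = 47.61 N·m; T_B = 101.4 N·m.

47.6 N·m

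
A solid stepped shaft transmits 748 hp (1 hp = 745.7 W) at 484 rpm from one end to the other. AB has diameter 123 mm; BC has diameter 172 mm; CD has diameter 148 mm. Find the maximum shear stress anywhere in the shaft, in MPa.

ω = 2π·484/60 = 50.68 rad/s, so T = P/ω = 748×745.7 / 50.68 = 11010 N·m.
Under the same torque, τ_max = 16T/(πd³) is largest where d is smallest — segment AB (d = 123 mm).
τ_max = 16·11010/(π·(0.123)³) = 3.012×10^7 Pa.

30.1 MPa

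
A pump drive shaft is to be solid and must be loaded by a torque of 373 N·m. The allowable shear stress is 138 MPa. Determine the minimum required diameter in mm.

For a solid shaft τ_max = 16T/(πd³), so d = (16T/(π τ_allow))^(1/3) = (16·373.0/(π·1.38×10^8))^(1/3) = 0.02397 m.

24.0 mm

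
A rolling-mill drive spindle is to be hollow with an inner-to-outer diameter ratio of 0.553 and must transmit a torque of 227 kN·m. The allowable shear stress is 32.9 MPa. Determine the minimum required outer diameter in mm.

For a hollow shaft with d_i/d_o = 0.553: τ_max = 16T/(π d_o³ (1−k⁴)), so d_o = [16T/(π τ_allow (1−k⁴))]^(1/3) = [16·227000/(π·3.29×10^7·0.9065)]^(1/3) = 0.3384 m.

338 mm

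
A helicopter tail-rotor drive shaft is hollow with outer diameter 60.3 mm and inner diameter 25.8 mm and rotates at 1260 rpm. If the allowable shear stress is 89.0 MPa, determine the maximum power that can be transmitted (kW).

J = π(d_o⁴ − d_i⁴)/32 = π(0.0603⁴ − 0.0258⁴)/32 = 1.254×10^-6 m⁴.
T_max = τ_allow·J/r = 8.90×10^7 × 1.254×10^-6 / 0.0301 = 3703 N·m.
ω = 2π·1260/60 = 131.9 rad/s, so P_max = T_max·ω = 4.886×10^5 W.

489 kW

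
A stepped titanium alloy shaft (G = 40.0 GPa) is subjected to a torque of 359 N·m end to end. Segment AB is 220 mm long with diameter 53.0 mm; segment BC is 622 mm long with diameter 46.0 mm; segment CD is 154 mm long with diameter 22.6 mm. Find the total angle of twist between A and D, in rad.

J_AB = π(0.0530)⁴/32 = 7.75×10^-7 m⁴; J_BC = π(0.0460)⁴/32 = 4.40×10^-7 m⁴; J_CD = π(0.0226)⁴/32 = 2.56×10^-8 m⁴.
θ = (T/G)·Σ L_i/J_i = (359.0/40.0×10⁹)·(0.220/7.75×10^-7 + 0.622/4.40×10^-7 + 0.154/2.56×10^-8) = 0.06921 rad.

0.0692 rad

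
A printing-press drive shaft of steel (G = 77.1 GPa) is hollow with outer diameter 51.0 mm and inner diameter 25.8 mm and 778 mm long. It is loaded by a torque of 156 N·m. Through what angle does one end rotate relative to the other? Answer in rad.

0.00254 rad

J = π(d_o⁴ − d_i⁴)/32 = π(0.0510⁴ − 0.0258⁴)/32 = 6.207×10^-7 m⁴.
θ = T·L/(G·J) = 156.0 × 0.778 / (77.1×10⁹ × 6.207×10^-7) = 2.536×10^-3 rad.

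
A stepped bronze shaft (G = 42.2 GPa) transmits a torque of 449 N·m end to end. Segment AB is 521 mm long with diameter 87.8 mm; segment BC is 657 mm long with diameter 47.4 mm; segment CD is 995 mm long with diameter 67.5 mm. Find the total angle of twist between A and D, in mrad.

J_AB = π(0.0878)⁴/32 = 5.83×10^-6 m⁴; J_BC = π(0.0474)⁴/32 = 4.96×10^-7 m⁴; J_CD = π(0.0675)⁴/32 = 2.04×10^-6 m⁴.
θ = (T/G)·Σ L_i/J_i = (449.0/42.2×10⁹)·(0.521/5.83×10^-6 + 0.657/4.96×10^-7 + 0.995/2.04×10^-6) = 0.02025 rad.

20.3 mrad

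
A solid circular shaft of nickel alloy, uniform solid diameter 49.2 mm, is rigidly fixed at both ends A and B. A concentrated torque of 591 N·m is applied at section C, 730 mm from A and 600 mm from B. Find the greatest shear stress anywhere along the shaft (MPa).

With uniform GJ and both ends fixed, compatibility θ_AC = θ_CB gives T_A·a = T_B·b, together with T_A + T_B = T₀.
T_A = T₀·b/(a+b) = 591.0·600/1330 = 266.6 N·m; T_B = 324.4 N·m.
τ in each portion: τ_AC = 1.14×10^7 Pa, τ_CB = 1.39×10^7 Pa; maximum is in CB.
τ_max = T_CB·r/J = 324.4·0.0246/5.75×10^-7 = 1.387×10^7 Pa.

13.9 MPa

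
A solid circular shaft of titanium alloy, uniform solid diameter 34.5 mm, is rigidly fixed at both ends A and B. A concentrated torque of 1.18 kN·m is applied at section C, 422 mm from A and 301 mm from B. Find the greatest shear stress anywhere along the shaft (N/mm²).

85.4 N/mm²

With uniform GJ and both ends fixed, compatibility θ_AC = θ_CB gives T_A·a = T_B·b, together with T_A + T_B = T₀.
T_A = T₀·b/(a+b) = 1180·301/723.0 = 491.3 N·m; T_B = 688.7 N·m.
τ in each portion: τ_AC = 6.09×10^7 Pa, τ_CB = 8.54×10^7 Pa; maximum is in CB.
τ_max = T_CB·r/J = 688.7·0.0173/1.39×10^-7 = 8.542×10^7 Pa.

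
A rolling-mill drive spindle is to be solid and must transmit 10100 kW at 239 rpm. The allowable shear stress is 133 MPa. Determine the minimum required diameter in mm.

249 mm

ω = 2π·239/60 = 25.03 rad/s, so T = P/ω = 10100×10³ / 25.03 = 403500 N·m.
For a solid shaft τ_max = 16T/(πd³), so d = (16T/(π τ_allow))^(1/3) = (16·403500/(π·1.33×10^8))^(1/3) = 0.2491 m.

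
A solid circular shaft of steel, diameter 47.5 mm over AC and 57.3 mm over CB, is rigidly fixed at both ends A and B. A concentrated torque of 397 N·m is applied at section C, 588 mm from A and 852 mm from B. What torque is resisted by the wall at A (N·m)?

161 N·m

Compatibility: T_A·a/J_AC = T_B·b/J_CB with T_A + T_B = T₀.
J_AC = 5.00×10^-7 m⁴, J_CB = 1.06×10^-6 m⁴, so T_A = T₀·(J_AC/a)/((J_AC/a)+(J_CB/b)) = 161.3 N·m, T_B = 235.7 N·m.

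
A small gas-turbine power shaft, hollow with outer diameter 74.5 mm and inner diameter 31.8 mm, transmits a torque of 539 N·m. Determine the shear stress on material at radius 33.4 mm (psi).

J = π(d_o⁴ − d_i⁴)/32 = π(0.0745⁴ − 0.0318⁴)/32 = 2.924×10^-6 m⁴.
Shear stress varies linearly with radius: τ = T·r/J = 539.0 × 0.0334 / 2.924×10^-6 = 6.157×10^6 Pa.

893 psi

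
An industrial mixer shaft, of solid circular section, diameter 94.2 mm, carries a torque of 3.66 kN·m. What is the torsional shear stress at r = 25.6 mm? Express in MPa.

12.1 MPa

J = πd⁴/32 = π(0.0942)⁴/32 = 7.730×10^-6 m⁴.
Shear stress varies linearly with radius: τ = T·r/J = 3660 × 0.0256 / 7.730×10^-6 = 1.212×10^7 Pa.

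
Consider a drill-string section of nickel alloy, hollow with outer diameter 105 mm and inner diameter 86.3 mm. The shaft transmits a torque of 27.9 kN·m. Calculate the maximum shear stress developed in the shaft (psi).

J = π(d_o⁴ − d_i⁴)/32 = π(0.105⁴ − 0.0863⁴)/32 = 6.488×10^-6 m⁴.
τ_max = T·r/J = 27900 × 0.0525 / 6.488×10^-6 = 2.258×10^8 Pa.

32700 psi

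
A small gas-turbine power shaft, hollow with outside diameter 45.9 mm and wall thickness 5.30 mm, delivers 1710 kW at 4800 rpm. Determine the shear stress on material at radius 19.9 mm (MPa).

239 MPa

ω = 2π·4800/60 = 502.7 rad/s, so T = P/ω = 1710×10³ / 502.7 = 3402 N·m.
J = π(d_o⁴ − d_i⁴)/32 = π(0.0459⁴ − 0.0353⁴)/32 = 2.833×10^-7 m⁴.
Shear stress varies linearly with radius: τ = T·r/J = 3402 × 0.0199 / 2.833×10^-7 = 2.389×10^8 Pa.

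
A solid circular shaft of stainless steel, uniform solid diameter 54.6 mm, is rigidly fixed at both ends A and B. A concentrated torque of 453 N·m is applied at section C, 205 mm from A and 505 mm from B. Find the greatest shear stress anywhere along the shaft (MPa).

With uniform GJ and both ends fixed, compatibility θ_AC = θ_CB gives T_A·a = T_B·b, together with T_A + T_B = T₀.
T_A = T₀·b/(a+b) = 453.0·505/710.0 = 322.2 N·m; T_B = 130.8 N·m.
τ in each portion: τ_AC = 1.01×10^7 Pa, τ_CB = 4.09×10^6 Pa; maximum is in AC.
τ_max = T_AC·r/J = 322.2·0.0273/8.73×10^-7 = 1.008×10^7 Pa.

10.1 MPa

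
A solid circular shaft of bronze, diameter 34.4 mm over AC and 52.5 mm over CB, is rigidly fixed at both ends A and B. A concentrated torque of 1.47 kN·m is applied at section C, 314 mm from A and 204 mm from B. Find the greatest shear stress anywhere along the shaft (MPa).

46.2 MPa

Compatibility: T_A·a/J_AC = T_B·b/J_CB with T_A + T_B = T₀.
J_AC = 1.37×10^-7 m⁴, J_CB = 7.46×10^-7 m⁴, so T_A = T₀·(J_AC/a)/((J_AC/a)+(J_CB/b)) = 157.2 N·m, T_B = 1313 N·m.
τ in each portion: τ_AC = 1.97×10^7 Pa, τ_CB = 4.62×10^7 Pa; maximum is in CB.
τ_max = T_CB·r/J = 1313·0.0262/7.46×10^-7 = 4.620×10^7 Pa.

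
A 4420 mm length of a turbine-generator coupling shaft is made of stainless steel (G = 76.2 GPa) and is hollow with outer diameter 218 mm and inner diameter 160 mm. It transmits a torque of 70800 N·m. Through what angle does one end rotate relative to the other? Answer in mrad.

26.1 mrad

J = π(d_o⁴ − d_i⁴)/32 = π(0.218⁴ − 0.160⁴)/32 = 1.574×10^-4 m⁴.
θ = T·L/(G·J) = 70800 × 4.42 / (76.2×10⁹ × 1.574×10^-4) = 0.02609 rad.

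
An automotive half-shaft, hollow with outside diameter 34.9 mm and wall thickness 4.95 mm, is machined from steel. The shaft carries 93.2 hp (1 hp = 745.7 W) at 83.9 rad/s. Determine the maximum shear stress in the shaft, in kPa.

ω = 83.9 rad/s, so T = P/ω = 93.2×745.7 / 83.90 = 828.4 N·m.
J = π(d_o⁴ − d_i⁴)/32 = π(0.0349⁴ − 0.0250⁴)/32 = 1.073×10^-7 m⁴.
τ_max = T·r/J = 828.4 × 0.0175 / 1.073×10^-7 = 1.347×10^8 Pa.

135000 kPa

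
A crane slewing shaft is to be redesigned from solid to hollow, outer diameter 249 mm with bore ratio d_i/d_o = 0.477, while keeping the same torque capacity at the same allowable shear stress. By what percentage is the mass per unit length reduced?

Equal τ_max and T ⇒ the solid shaft needs d_s³ = d_o³(1−k⁴), so d_s = 249·(1−0.477⁴)^(1/3) = 244.6 mm.
Area ratio A_h/A_s = d_o²(1−k²)/d_s² = (1−k²)/(1−k⁴)^(2/3) = 0.8003.
Mass saving = 1 − 0.8003 = 20.0 %.

20.0 %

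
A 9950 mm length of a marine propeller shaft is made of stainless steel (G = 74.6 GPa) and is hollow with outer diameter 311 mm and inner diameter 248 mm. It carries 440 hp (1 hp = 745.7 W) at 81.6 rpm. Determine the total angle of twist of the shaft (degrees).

0.536°

ω = 2π·81.6/60 = 8.545 rad/s, so T = P/ω = 440×745.7 / 8.545 = 38400 N·m.
J = π(d_o⁴ − d_i⁴)/32 = π(0.311⁴ − 0.248⁴)/32 = 5.471×10^-4 m⁴.
θ = T·L/(G·J) = 38400 × 9.95 / (74.6×10⁹ × 5.471×10^-4) = 9.362×10^-3 rad.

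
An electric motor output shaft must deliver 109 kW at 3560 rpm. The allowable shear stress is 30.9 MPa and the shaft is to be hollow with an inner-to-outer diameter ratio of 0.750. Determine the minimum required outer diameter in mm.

ω = 2π·3560/60 = 372.8 rad/s, so T = P/ω = 109×10³ / 372.8 = 292.4 N·m.
For a hollow shaft with d_i/d_o = 0.750: τ_max = 16T/(π d_o³ (1−k⁴)), so d_o = [16T/(π τ_allow (1−k⁴))]^(1/3) = [16·292.4/(π·3.09×10^7·0.6836)]^(1/3) = 0.04131 m.

41.3 mm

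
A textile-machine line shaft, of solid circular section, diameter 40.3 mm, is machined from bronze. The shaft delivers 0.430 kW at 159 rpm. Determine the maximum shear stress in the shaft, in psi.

291 psi

ω = 2π·159/60 = 16.65 rad/s, so T = P/ω = 0.430×10³ / 16.65 = 25.83 N·m.
J = πd⁴/32 = π(0.0403)⁴/32 = 2.590×10^-7 m⁴.
τ_max = T·r/J = 25.83 × 0.0201 / 2.590×10^-7 = 2.010×10^6 Pa.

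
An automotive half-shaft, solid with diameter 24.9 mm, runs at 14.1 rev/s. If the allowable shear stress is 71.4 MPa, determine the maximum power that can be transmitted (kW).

J = πd⁴/32 = π(0.0249)⁴/32 = 3.774×10^-8 m⁴.
T_max = τ_allow·J/r = 7.14×10^7 × 3.774×10^-8 / 0.0124 = 216.4 N·m.
ω = 2π·14.1 = 88.59 rad/s, so P_max = T_max·ω = 1.917×10^4 W.

19.2 kW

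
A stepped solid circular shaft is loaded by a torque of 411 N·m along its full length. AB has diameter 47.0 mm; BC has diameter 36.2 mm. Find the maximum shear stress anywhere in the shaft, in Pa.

4.41e7 Pa

Under the same torque, τ_max = 16T/(πd³) is largest where d is smallest — segment BC (d = 36.2 mm).
τ_max = 16·411.0/(π·(0.0362)³) = 4.413×10^7 Pa.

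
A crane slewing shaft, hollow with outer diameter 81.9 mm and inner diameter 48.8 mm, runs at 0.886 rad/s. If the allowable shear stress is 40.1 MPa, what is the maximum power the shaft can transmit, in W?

J = π(d_o⁴ − d_i⁴)/32 = π(0.0819⁴ − 0.0488⁴)/32 = 3.860×10^-6 m⁴.
T_max = τ_allow·J/r = 4.01×10^7 × 3.860×10^-6 / 0.0410 = 3780 N·m.
ω = 0.886 rad/s, so P_max = T_max·ω = 3349 W.

3350 W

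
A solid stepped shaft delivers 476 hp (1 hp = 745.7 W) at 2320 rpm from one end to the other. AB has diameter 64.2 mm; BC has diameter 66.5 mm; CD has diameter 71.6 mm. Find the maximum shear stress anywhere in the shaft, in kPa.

ω = 2π·2320/60 = 242.9 rad/s, so T = P/ω = 476×745.7 / 242.9 = 1461 N·m.
Under the same torque, τ_max = 16T/(πd³) is largest where d is smallest — segment AB (d = 64.2 mm).
τ_max = 16·1461/(π·(0.0642)³) = 2.812×10^7 Pa.

28100 kPa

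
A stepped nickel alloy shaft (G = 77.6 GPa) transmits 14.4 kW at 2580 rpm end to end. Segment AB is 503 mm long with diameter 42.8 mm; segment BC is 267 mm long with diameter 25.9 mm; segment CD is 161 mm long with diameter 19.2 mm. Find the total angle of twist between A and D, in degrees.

0.773°

ω = 2π·2580/60 = 270.2 rad/s, so T = P/ω = 14.4×10³ / 270.2 = 53.30 N·m.
J_AB = π(0.0428)⁴/32 = 3.29×10^-7 m⁴; J_BC = π(0.0259)⁴/32 = 4.42×10^-8 m⁴; J_CD = π(0.0192)⁴/32 = 1.33×10^-8 m⁴.
θ = (T/G)·Σ L_i/J_i = (53.30/77.6×10⁹)·(0.503/3.29×10^-7 + 0.267/4.42×10^-8 + 0.161/1.33×10^-8) = 0.01349 rad.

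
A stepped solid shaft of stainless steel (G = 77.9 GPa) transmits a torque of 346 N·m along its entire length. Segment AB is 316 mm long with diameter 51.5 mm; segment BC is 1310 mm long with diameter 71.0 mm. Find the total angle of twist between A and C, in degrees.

0.250°

J_AB = π(0.0515)⁴/32 = 6.91×10^-7 m⁴; J_BC = π(0.0710)⁴/32 = 2.49×10^-6 m⁴.
θ = (T/G)·Σ L_i/J_i = (346.0/77.9×10⁹)·(0.316/6.91×10^-7 + 1.31/2.49×10^-6) = 4.365×10^-3 rad.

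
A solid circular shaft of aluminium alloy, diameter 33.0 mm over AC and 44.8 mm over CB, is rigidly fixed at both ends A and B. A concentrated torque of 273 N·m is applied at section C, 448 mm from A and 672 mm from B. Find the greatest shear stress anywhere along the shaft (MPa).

Compatibility: T_A·a/J_AC = T_B·b/J_CB with T_A + T_B = T₀.
J_AC = 1.16×10^-7 m⁴, J_CB = 3.95×10^-7 m⁴, so T_A = T₀·(J_AC/a)/((J_AC/a)+(J_CB/b)) = 83.63 N·m, T_B = 189.4 N·m.
τ in each portion: τ_AC = 1.19×10^7 Pa, τ_CB = 1.07×10^7 Pa; maximum is in AC.
τ_max = T_AC·r/J = 83.63·0.0165/1.16×10^-7 = 1.185×10^7 Pa.

11.9 MPa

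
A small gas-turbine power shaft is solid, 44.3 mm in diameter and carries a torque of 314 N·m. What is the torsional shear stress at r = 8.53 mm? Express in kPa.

7080 kPa

J = πd⁴/32 = π(0.0443)⁴/32 = 3.781×10^-7 m⁴.
Shear stress varies linearly with radius: τ = T·r/J = 314.0 × 0.00853 / 3.781×10^-7 = 7.084×10^6 Pa.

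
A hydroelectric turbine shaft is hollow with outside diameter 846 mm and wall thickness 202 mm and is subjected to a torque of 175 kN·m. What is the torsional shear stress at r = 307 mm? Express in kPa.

J = π(d_o⁴ − d_i⁴)/32 = π(0.846⁴ − 0.442⁴)/32 = 0.04654 m⁴.
Shear stress varies linearly with radius: τ = T·r/J = 175000 × 0.307 / 0.04654 = 1.154×10^6 Pa.

1150 kPa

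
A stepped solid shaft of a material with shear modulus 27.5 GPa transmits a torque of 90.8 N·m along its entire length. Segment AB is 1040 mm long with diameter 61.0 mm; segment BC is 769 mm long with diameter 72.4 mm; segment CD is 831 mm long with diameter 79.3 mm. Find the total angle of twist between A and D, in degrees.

0.239°

J_AB = π(0.0610)⁴/32 = 1.36×10^-6 m⁴; J_BC = π(0.0724)⁴/32 = 2.70×10^-6 m⁴; J_CD = π(0.0793)⁴/32 = 3.88×10^-6 m⁴.
θ = (T/G)·Σ L_i/J_i = (90.80/27.5×10⁹)·(1.04/1.36×10^-6 + 0.769/2.70×10^-6 + 0.831/3.88×10^-6) = 4.174×10^-3 rad.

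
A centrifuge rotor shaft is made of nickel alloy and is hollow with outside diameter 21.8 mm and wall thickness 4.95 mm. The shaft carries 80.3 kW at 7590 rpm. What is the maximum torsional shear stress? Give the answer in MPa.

54.5 MPa

ω = 2π·7590/60 = 794.8 rad/s, so T = P/ω = 80.3×10³ / 794.8 = 101.0 N·m.
J = π(d_o⁴ − d_i⁴)/32 = π(0.0218⁴ − 0.0119⁴)/32 = 2.020×10^-8 m⁴.
τ_max = T·r/J = 101.0 × 0.0109 / 2.020×10^-8 = 5.450×10^7 Pa.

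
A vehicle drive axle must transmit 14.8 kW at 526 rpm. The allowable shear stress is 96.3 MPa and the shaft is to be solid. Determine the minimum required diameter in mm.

24.2 mm

ω = 2π·526/60 = 55.08 rad/s, so T = P/ω = 14.8×10³ / 55.08 = 268.7 N·m.
For a solid shaft τ_max = 16T/(πd³), so d = (16T/(π τ_allow))^(1/3) = (16·268.7/(π·9.63×10^7))^(1/3) = 0.02422 m.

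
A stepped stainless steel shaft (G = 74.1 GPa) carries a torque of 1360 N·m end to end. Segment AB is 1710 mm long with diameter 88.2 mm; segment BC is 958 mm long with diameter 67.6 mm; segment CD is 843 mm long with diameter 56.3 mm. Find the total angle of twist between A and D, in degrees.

1.69°

J_AB = π(0.0882)⁴/32 = 5.94×10^-6 m⁴; J_BC = π(0.0676)⁴/32 = 2.05×10^-6 m⁴; J_CD = π(0.0563)⁴/32 = 9.86×10^-7 m⁴.
θ = (T/G)·Σ L_i/J_i = (1360/74.1×10⁹)·(1.71/5.94×10^-6 + 0.958/2.05×10^-6 + 0.843/9.86×10^-7) = 0.02954 rad.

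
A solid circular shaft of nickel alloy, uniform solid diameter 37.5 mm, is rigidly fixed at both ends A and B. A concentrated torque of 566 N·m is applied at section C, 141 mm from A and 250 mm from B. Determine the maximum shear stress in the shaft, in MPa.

35.0 MPa

With uniform GJ and both ends fixed, compatibility θ_AC = θ_CB gives T_A·a = T_B·b, together with T_A + T_B = T₀.
T_A = T₀·b/(a+b) = 566.0·250/391.0 = 361.9 N·m; T_B = 204.1 N·m.
τ in each portion: τ_AC = 3.50×10^7 Pa, τ_CB = 1.97×10^7 Pa; maximum is in AC.
τ_max = T_AC·r/J = 361.9·0.0187/1.94×10^-7 = 3.495×10^7 Pa.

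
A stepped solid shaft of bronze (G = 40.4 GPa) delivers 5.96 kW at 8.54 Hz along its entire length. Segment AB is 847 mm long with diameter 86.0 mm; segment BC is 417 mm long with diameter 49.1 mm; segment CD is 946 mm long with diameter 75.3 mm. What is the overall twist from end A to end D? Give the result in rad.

ω = 2π·8.54 = 53.66 rad/s, so T = P/ω = 5.96×10³ / 53.66 = 111.1 N·m.
J_AB = π(0.0860)⁴/32 = 5.37×10^-6 m⁴; J_BC = π(0.0491)⁴/32 = 5.71×10^-7 m⁴; J_CD = π(0.0753)⁴/32 = 3.16×10^-6 m⁴.
θ = (T/G)·Σ L_i/J_i = (111.1/40.4×10⁹)·(0.847/5.37×10^-6 + 0.417/5.71×10^-7 + 0.946/3.16×10^-6) = 3.267×10^-3 rad.

0.00327 rad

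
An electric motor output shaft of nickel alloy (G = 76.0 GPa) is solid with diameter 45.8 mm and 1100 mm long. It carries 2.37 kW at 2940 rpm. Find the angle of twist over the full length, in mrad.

0.258 mrad

ω = 2π·2940/60 = 307.9 rad/s, so T = P/ω = 2.37×10³ / 307.9 = 7.698 N·m.
J = πd⁴/32 = π(0.0458)⁴/32 = 4.320×10^-7 m⁴.
θ = T·L/(G·J) = 7.698 × 1.10 / (76.0×10⁹ × 4.320×10^-7) = 2.579×10^-4 rad.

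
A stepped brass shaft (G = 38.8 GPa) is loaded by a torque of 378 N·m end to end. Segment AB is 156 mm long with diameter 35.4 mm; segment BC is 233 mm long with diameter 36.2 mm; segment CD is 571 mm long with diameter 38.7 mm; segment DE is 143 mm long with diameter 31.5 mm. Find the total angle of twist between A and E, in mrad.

J_AB = π(0.0354)⁴/32 = 1.54×10^-7 m⁴; J_BC = π(0.0362)⁴/32 = 1.69×10^-7 m⁴; J_CD = π(0.0387)⁴/32 = 2.20×10^-7 m⁴; J_DE = π(0.0315)⁴/32 = 9.67×10^-8 m⁴.
θ = (T/G)·Σ L_i/J_i = (378.0/38.8×10⁹)·(0.156/1.54×10^-7 + 0.233/1.69×10^-7 + 0.571/2.20×10^-7 + 0.143/9.67×10^-8) = 0.06300 rad.

63.0 mrad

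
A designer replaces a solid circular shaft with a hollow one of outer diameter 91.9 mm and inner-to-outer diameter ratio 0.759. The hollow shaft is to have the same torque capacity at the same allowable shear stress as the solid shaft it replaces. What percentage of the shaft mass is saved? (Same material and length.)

Equal τ_max and T ⇒ the solid shaft needs d_s³ = d_o³(1−k⁴), so d_s = 91.9·(1−0.759⁴)^(1/3) = 80.34 mm.
Area ratio A_h/A_s = d_o²(1−k²)/d_s² = (1−k²)/(1−k⁴)^(2/3) = 0.5547.
Mass saving = 1 − 0.5547 = 44.5 %.

44.5 %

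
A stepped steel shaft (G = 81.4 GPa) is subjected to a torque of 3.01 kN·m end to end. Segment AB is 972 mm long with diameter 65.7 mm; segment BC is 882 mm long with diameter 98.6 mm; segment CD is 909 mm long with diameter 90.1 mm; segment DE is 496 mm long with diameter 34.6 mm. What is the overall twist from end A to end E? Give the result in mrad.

159 mrad

J_AB = π(0.0657)⁴/32 = 1.83×10^-6 m⁴; J_BC = π(0.0986)⁴/32 = 9.28×10^-6 m⁴; J_CD = π(0.0901)⁴/32 = 6.47×10^-6 m⁴; J_DE = π(0.0346)⁴/32 = 1.41×10^-7 m⁴.
θ = (T/G)·Σ L_i/J_i = (3010/81.4×10⁹)·(0.972/1.83×10^-6 + 0.882/9.28×10^-6 + 0.909/6.47×10^-6 + 0.496/1.41×10^-7) = 0.1587 rad.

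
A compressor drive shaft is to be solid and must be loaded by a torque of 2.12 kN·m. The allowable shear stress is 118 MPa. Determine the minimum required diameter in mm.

45.1 mm

For a solid shaft τ_max = 16T/(πd³), so d = (16T/(π τ_allow))^(1/3) = (16·2120/(π·1.18×10^8))^(1/3) = 0.04506 m.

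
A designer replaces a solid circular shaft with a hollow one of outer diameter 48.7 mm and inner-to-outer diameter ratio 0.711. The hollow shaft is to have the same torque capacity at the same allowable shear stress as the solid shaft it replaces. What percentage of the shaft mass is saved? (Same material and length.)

Equal τ_max and T ⇒ the solid shaft needs d_s³ = d_o³(1−k⁴), so d_s = 48.7·(1−0.711⁴)^(1/3) = 44.14 mm.
Area ratio A_h/A_s = d_o²(1−k²)/d_s² = (1−k²)/(1−k⁴)^(2/3) = 0.6020.
Mass saving = 1 − 0.6020 = 39.8 %.

39.8 %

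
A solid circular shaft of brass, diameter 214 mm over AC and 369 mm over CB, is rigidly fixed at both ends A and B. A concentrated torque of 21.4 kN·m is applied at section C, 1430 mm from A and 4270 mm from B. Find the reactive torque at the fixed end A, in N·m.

5400 N·m

Compatibility: T_A·a/J_AC = T_B·b/J_CB with T_A + T_B = T₀.
J_AC = 2.06×10^-4 m⁴, J_CB = 1.82×10^-3 m⁴, so T_A = T₀·(J_AC/a)/((J_AC/a)+(J_CB/b)) = 5403 N·m, T_B = 16000 N·m.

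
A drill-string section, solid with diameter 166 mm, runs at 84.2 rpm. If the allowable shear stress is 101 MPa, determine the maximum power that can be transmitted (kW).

J = πd⁴/32 = π(0.166)⁴/32 = 7.455×10^-5 m⁴.
T_max = τ_allow·J/r = 1.01×10^8 × 7.455×10^-5 / 0.0830 = 90710 N·m.
ω = 2π·84.2/60 = 8.817 rad/s, so P_max = T_max·ω = 7.999×10^5 W.

800 kW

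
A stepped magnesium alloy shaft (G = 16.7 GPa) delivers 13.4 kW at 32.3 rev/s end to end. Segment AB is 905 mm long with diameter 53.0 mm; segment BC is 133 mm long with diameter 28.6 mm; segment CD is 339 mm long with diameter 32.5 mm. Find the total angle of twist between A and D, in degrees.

ω = 2π·32.3 = 202.9 rad/s, so T = P/ω = 13.4×10³ / 202.9 = 66.03 N·m.
J_AB = π(0.0530)⁴/32 = 7.75×10^-7 m⁴; J_BC = π(0.0286)⁴/32 = 6.57×10^-8 m⁴; J_CD = π(0.0325)⁴/32 = 1.10×10^-7 m⁴.
θ = (T/G)·Σ L_i/J_i = (66.03/16.7×10⁹)·(0.905/7.75×10^-7 + 0.133/6.57×10^-8 + 0.339/1.10×10^-7) = 0.02486 rad.

1.42°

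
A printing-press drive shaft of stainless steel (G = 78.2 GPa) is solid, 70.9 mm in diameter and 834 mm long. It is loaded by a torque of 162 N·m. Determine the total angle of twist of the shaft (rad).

J = πd⁴/32 = π(0.0709)⁴/32 = 2.481×10^-6 m⁴.
θ = T·L/(G·J) = 162.0 × 0.834 / (78.2×10⁹ × 2.481×10^-6) = 6.964×10^-4 rad.

6.96e-4 rad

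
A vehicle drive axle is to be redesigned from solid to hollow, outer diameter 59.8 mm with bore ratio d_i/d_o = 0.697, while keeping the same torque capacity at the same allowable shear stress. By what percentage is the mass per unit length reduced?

38.5 %

Equal τ_max and T ⇒ the solid shaft needs d_s³ = d_o³(1−k⁴), so d_s = 59.8·(1−0.697⁴)^(1/3) = 54.67 mm.
Area ratio A_h/A_s = d_o²(1−k²)/d_s² = (1−k²)/(1−k⁴)^(2/3) = 0.6153.
Mass saving = 1 − 0.6153 = 38.5 %.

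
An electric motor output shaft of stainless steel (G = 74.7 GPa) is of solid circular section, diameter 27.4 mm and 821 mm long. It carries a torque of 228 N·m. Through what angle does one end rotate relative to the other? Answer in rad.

0.0453 rad

J = πd⁴/32 = π(0.0274)⁴/32 = 5.534×10^-8 m⁴.
θ = T·L/(G·J) = 228.0 × 0.821 / (74.7×10⁹ × 5.534×10^-8) = 0.04529 rad.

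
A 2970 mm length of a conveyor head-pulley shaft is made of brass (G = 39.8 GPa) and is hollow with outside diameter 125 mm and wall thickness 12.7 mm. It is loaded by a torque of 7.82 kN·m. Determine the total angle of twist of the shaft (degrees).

2.34°

J = π(d_o⁴ − d_i⁴)/32 = π(0.125⁴ − 0.0996⁴)/32 = 1.431×10^-5 m⁴.
θ = T·L/(G·J) = 7820 × 2.97 / (39.8×10⁹ × 1.431×10^-5) = 0.04079 rad.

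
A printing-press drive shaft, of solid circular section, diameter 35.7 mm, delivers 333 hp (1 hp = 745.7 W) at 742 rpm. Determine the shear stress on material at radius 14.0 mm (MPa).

ω = 2π·742/60 = 77.70 rad/s, so T = P/ω = 333×745.7 / 77.70 = 3196 N·m.
J = πd⁴/32 = π(0.0357)⁴/32 = 1.595×10^-7 m⁴.
Shear stress varies linearly with radius: τ = T·r/J = 3196 × 0.0140 / 1.595×10^-7 = 2.806×10^8 Pa.

281 MPa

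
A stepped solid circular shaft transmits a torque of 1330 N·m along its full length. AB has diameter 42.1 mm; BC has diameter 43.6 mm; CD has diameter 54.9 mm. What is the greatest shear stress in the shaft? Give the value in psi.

13200 psi

Under the same torque, τ_max = 16T/(πd³) is largest where d is smallest — segment AB (d = 42.1 mm).
τ_max = 16·1330/(π·(0.0421)³) = 9.078×10^7 Pa.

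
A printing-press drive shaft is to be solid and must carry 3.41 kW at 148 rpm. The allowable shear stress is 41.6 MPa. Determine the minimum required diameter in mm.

ω = 2π·148/60 = 15.50 rad/s, so T = P/ω = 3.41×10³ / 15.50 = 220.0 N·m.
For a solid shaft τ_max = 16T/(πd³), so d = (16T/(π τ_allow))^(1/3) = (16·220.0/(π·4.16×10^7))^(1/3) = 0.02998 m.

30.0 mm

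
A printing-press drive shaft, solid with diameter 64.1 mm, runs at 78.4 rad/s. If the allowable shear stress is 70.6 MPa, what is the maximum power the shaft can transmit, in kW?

286 kW

J = πd⁴/32 = π(0.0641)⁴/32 = 1.657×10^-6 m⁴.
T_max = τ_allow·J/r = 7.06×10^7 × 1.657×10^-6 / 0.0320 = 3651 N·m.
ω = 78.4 rad/s, so P_max = T_max·ω = 2.862×10^5 W.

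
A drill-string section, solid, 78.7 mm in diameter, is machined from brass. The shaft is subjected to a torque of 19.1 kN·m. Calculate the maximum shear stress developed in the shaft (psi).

J = πd⁴/32 = π(0.0787)⁴/32 = 3.766×10^-6 m⁴.
τ_max = T·r/J = 19100 × 0.0394 / 3.766×10^-6 = 1.996×10^8 Pa.

28900 psi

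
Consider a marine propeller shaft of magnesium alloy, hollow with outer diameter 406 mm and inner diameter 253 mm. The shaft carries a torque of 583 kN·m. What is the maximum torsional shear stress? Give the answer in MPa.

J = π(d_o⁴ − d_i⁴)/32 = π(0.406⁴ − 0.253⁴)/32 = 2.265×10^-3 m⁴.
τ_max = T·r/J = 583000 × 0.203 / 2.265×10^-3 = 5.225×10^7 Pa.

52.2 MPa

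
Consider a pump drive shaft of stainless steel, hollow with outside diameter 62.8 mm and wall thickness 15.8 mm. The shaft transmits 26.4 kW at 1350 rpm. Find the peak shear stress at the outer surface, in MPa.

ω = 2π·1350/60 = 141.4 rad/s, so T = P/ω = 26.4×10³ / 141.4 = 186.7 N·m.
J = π(d_o⁴ − d_i⁴)/32 = π(0.0628⁴ − 0.0312⁴)/32 = 1.434×10^-6 m⁴.
τ_max = T·r/J = 186.7 × 0.0314 / 1.434×10^-6 = 4.089×10^6 Pa.

4.09 MPa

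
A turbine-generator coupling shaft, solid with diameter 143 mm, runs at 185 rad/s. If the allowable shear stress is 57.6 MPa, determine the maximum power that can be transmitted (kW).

6120 kW

J = πd⁴/32 = π(0.143)⁴/32 = 4.105×10^-5 m⁴.
T_max = τ_allow·J/r = 5.76×10^7 × 4.105×10^-5 / 0.0715 = 33070 N·m.
ω = 185 rad/s, so P_max = T_max·ω = 6.118×10^6 W.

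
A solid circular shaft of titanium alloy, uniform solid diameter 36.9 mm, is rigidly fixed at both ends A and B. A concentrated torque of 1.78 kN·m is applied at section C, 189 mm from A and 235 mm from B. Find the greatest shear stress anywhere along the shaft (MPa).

100 MPa

With uniform GJ and both ends fixed, compatibility θ_AC = θ_CB gives T_A·a = T_B·b, together with T_A + T_B = T₀.
T_A = T₀·b/(a+b) = 1780·235/424.0 = 986.6 N·m; T_B = 793.4 N·m.
τ in each portion: τ_AC = 1.00×10^8 Pa, τ_CB = 8.04×10^7 Pa; maximum is in AC.
τ_max = T_AC·r/J = 986.6·0.0184/1.82×10^-7 = 1.000×10^8 Pa.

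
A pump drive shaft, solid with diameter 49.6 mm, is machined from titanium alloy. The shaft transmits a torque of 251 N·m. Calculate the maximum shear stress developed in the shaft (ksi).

J = πd⁴/32 = π(0.0496)⁴/32 = 5.942×10^-7 m⁴.
τ_max = T·r/J = 251.0 × 0.0248 / 5.942×10^-7 = 1.048×10^7 Pa.

1.52 ksi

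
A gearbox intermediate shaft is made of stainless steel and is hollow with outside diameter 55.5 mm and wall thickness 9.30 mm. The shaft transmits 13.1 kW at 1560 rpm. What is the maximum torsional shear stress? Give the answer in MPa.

ω = 2π·1560/60 = 163.4 rad/s, so T = P/ω = 13.1×10³ / 163.4 = 80.19 N·m.
J = π(d_o⁴ − d_i⁴)/32 = π(0.0555⁴ − 0.0369⁴)/32 = 7.495×10^-7 m⁴.
τ_max = T·r/J = 80.19 × 0.0278 / 7.495×10^-7 = 2.969×10^6 Pa.

2.97 MPa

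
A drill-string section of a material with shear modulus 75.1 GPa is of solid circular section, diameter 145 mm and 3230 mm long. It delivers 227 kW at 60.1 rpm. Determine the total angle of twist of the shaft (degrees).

2.05°

ω = 2π·60.1/60 = 6.294 rad/s, so T = P/ω = 227×10³ / 6.294 = 36070 N·m.
J = πd⁴/32 = π(0.145)⁴/32 = 4.340×10^-5 m⁴.
θ = T·L/(G·J) = 36070 × 3.23 / (75.1×10⁹ × 4.340×10^-5) = 0.03574 rad.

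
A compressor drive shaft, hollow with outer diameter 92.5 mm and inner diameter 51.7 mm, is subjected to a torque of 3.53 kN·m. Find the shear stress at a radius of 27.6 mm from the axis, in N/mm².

J = π(d_o⁴ − d_i⁴)/32 = π(0.0925⁴ − 0.0517⁴)/32 = 6.486×10^-6 m⁴.
Shear stress varies linearly with radius: τ = T·r/J = 3530 × 0.0276 / 6.486×10^-6 = 1.502×10^7 Pa.

15.0 N/mm²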